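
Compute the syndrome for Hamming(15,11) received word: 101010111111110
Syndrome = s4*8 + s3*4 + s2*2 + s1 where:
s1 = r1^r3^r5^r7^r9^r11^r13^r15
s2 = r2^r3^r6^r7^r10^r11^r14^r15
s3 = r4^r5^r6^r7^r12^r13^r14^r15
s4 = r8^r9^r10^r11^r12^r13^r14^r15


s1=1, s2=1, s3=1, s4=1

Syndrome = 15 (error at position 15)


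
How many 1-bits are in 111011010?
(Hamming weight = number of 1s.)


Counting 1s in 111011010

6


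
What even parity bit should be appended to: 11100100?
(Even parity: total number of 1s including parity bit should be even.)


Number of 1s in data: 4
Parity bit: 0

0


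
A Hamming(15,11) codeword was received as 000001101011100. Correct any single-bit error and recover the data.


Syndrome = 2: error at position 2

Data: 00111011100 (corrected bit 2)


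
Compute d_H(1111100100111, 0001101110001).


XOR: 1110001010110
Count of 1s: 7

7


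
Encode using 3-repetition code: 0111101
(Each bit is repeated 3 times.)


Each bit -> 3 copies

000111111111111000111


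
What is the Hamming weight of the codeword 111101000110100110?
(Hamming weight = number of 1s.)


Counting 1s in 111101000110100110

10


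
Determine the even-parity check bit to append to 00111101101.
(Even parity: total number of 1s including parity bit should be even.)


Number of 1s in data: 7
Parity bit: 1

1


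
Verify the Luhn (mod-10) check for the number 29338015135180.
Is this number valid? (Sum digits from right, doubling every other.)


Luhn sum = 50
50 mod 10 = 0

Valid (Luhn sum mod 10 = 0)


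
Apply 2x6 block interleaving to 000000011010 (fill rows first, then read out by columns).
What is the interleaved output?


Matrix:
  000000
  011010
Read columns: 000101000100

000101000100


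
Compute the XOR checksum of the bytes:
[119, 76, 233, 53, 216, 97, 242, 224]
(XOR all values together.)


XOR chain: 119 ^ 76 ^ 233 ^ 53 ^ 216 ^ 97 ^ 242 ^ 224 = 76

76


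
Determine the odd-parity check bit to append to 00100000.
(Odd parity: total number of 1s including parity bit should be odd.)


Number of 1s in data: 1
Parity bit: 0

0


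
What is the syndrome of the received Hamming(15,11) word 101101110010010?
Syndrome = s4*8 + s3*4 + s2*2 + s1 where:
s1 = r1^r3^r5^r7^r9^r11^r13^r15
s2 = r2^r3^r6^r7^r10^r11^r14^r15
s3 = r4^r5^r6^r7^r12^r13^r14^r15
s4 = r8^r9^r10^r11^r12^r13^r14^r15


s1=0, s2=1, s3=0, s4=1

Syndrome = 10 (error at position 10)


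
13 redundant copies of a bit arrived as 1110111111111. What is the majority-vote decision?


Ones: 12 out of 13
Threshold: 7

1 (12/13 voted 1)


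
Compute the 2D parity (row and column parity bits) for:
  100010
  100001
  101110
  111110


Row parities: 0001
Column parities: 010011

Row P: 0001, Col P: 010011, Corner: 1


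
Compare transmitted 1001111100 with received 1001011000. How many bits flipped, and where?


XOR: 0000100100

2 error(s) at position(s): 4, 7


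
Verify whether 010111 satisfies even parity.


Number of 1s: 4

Yes, parity is correct (4 ones)


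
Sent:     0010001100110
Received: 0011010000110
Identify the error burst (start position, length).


XOR: 0001011100000

Burst at position 3, length 5


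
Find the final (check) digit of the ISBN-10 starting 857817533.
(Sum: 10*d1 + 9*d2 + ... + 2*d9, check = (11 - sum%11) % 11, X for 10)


Weighted sum: 313
313 mod 11 = 5

Check digit: 6


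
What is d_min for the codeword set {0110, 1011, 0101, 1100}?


Comparing all pairs, minimum distance: 2
Can detect 1 errors, correct 0 errors

2


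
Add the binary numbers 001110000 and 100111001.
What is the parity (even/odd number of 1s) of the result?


001110000 = 112
100111001 = 313
Sum = 425 = 110101001
1s count = 5

odd parity (5 ones in 110101001)


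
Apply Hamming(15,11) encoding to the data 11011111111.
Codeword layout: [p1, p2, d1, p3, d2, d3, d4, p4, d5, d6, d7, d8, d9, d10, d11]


Parity bits: p1=1, p2=0, p3=0, p4=1

101010111111111


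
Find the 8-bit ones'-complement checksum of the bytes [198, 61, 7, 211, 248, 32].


Sum = 757 mod 256 = 245
Complement = 10

10


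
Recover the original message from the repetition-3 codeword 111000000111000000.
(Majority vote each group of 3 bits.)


Groups: 111, 000, 000, 111, 000, 000
Majority votes: 100100

100100


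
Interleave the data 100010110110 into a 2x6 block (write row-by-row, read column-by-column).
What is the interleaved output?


Matrix:
  100010
  110110
Read columns: 110100011100

110100011100


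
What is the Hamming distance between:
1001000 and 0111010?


XOR: 1110010
Count of 1s: 4

4


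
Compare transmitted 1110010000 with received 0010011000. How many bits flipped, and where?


XOR: 1100001000

3 error(s) at position(s): 0, 1, 6


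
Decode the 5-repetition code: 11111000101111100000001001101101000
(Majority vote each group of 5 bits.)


Groups: 11111, 00010, 11111, 00000, 00100, 11011, 01000
Majority votes: 1010010

1010010


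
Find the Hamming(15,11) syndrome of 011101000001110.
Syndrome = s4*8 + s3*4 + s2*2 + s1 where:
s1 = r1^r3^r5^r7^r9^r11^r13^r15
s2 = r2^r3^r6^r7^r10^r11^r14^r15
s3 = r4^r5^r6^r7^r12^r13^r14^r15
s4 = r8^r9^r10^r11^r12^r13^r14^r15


s1=0, s2=0, s3=1, s4=1

Syndrome = 12 (error at position 12)


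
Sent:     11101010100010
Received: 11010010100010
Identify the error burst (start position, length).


XOR: 00111000000000

Burst at position 2, length 3


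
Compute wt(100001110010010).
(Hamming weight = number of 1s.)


Counting 1s in 100001110010010

6


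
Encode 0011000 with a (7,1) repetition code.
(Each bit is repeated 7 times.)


Each bit -> 7 copies

0000000000000011111111111111000000000000000000000


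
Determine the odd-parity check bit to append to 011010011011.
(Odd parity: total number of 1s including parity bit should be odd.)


Number of 1s in data: 7
Parity bit: 0

0


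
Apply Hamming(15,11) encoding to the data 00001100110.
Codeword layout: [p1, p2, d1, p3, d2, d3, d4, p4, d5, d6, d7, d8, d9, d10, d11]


Parity bits: p1=0, p2=0, p3=0, p4=0

000000001100110


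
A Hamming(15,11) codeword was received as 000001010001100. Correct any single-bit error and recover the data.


Syndrome = 15: error at position 15

Data: 00100001101 (corrected bit 15)


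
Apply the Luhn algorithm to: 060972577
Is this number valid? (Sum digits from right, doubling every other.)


Luhn sum = 40
40 mod 10 = 0

Valid (Luhn sum mod 10 = 0)


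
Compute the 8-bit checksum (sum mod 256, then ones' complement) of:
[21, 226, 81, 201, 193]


Sum = 722 mod 256 = 210
Complement = 45

45


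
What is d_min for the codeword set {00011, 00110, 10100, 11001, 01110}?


Comparing all pairs, minimum distance: 1
Can detect 0 errors, correct 0 errors

1


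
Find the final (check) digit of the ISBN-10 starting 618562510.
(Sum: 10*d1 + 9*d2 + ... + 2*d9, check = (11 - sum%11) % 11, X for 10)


Weighted sum: 237
237 mod 11 = 6

Check digit: 5


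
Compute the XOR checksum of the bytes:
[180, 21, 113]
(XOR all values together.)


XOR chain: 180 ^ 21 ^ 113 = 208

208


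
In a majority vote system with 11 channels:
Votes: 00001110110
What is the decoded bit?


Ones: 5 out of 11
Threshold: 6

0 (5/11 voted 1)


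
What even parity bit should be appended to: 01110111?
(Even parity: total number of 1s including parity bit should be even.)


Number of 1s in data: 6
Parity bit: 0

0


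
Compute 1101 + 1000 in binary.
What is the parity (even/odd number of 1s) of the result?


1101 = 13
1000 = 8
Sum = 21 = 10101
1s count = 3

odd parity (3 ones in 10101)


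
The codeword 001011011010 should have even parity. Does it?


Number of 1s: 6

Yes, parity is correct (6 ones)


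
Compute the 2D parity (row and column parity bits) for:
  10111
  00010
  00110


Row parities: 010
Column parities: 10011

Row P: 010, Col P: 10011, Corner: 1


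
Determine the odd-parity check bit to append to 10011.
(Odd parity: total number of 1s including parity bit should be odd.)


Number of 1s in data: 3
Parity bit: 0

0


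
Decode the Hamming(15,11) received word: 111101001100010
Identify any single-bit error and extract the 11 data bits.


Syndrome = 15: error at position 15

Data: 10101100011 (corrected bit 15)


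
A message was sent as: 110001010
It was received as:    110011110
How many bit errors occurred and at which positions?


XOR: 000010100

2 error(s) at position(s): 4, 6


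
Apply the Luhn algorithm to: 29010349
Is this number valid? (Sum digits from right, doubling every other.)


Luhn sum = 34
34 mod 10 = 4

Invalid (Luhn sum mod 10 = 4)


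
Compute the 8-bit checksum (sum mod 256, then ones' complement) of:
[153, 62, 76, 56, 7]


Sum = 354 mod 256 = 98
Complement = 157

157


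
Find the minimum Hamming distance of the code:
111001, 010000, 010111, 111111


Comparing all pairs, minimum distance: 2
Can detect 1 errors, correct 0 errors

2


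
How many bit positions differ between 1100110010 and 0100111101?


XOR: 1000001111
Count of 1s: 5

5


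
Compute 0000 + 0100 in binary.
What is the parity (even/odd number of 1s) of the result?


0000 = 0
0100 = 4
Sum = 4 = 100
1s count = 1

odd parity (1 ones in 100)


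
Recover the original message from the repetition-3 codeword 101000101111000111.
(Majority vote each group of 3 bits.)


Groups: 101, 000, 101, 111, 000, 111
Majority votes: 101101

101101


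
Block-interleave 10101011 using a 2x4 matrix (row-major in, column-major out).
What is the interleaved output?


Matrix:
  1010
  1011
Read columns: 11001101

11001101


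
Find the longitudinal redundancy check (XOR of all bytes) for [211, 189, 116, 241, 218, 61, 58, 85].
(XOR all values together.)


XOR chain: 211 ^ 189 ^ 116 ^ 241 ^ 218 ^ 61 ^ 58 ^ 85 = 99

99


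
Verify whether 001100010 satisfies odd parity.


Number of 1s: 3

Yes, parity is correct (3 ones)


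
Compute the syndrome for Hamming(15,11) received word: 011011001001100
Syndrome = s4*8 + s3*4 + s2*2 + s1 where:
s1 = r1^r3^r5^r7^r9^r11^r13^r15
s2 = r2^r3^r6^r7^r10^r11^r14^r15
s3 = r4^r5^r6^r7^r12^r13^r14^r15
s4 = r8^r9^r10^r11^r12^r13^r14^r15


s1=0, s2=1, s3=0, s4=1

Syndrome = 10 (error at position 10)


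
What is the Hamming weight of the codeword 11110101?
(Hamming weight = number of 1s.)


Counting 1s in 11110101

6


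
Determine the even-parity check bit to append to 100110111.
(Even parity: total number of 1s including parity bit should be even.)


Number of 1s in data: 6
Parity bit: 0

0


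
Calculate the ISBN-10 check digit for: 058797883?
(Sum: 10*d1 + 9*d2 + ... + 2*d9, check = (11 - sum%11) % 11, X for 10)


Weighted sum: 309
309 mod 11 = 1

Check digit: X


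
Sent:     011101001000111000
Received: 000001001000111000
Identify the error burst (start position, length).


XOR: 011100000000000000

Burst at position 1, length 3


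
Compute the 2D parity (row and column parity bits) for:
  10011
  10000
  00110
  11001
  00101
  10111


Row parities: 110100
Column parities: 01110

Row P: 110100, Col P: 01110, Corner: 1


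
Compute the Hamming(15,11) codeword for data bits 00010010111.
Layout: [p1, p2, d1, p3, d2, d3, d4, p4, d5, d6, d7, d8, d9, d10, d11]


Parity bits: p1=0, p2=0, p3=0, p4=0

000000100010111


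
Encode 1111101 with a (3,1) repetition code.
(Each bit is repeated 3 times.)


Each bit -> 3 copies

111111111111111000111


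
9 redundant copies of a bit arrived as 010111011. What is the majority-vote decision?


Ones: 6 out of 9
Threshold: 5

1 (6/9 voted 1)


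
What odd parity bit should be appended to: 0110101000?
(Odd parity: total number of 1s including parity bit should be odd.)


Number of 1s in data: 4
Parity bit: 1

1


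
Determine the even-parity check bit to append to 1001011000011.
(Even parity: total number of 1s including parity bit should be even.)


Number of 1s in data: 6
Parity bit: 0

0


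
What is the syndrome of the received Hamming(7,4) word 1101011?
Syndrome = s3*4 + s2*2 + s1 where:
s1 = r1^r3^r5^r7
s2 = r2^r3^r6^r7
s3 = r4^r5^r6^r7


s1=0, s2=1, s3=1

Syndrome = 6 (error at position 6)


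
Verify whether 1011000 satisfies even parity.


Number of 1s: 3

No, parity error (3 ones)


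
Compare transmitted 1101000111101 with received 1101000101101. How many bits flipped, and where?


XOR: 0000000010000

1 error(s) at position(s): 8


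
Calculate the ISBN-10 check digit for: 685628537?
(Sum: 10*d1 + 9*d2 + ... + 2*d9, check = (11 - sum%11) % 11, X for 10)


Weighted sum: 309
309 mod 11 = 1

Check digit: X


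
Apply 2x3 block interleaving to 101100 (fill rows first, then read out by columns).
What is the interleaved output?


Matrix:
  101
  100
Read columns: 110010

110010


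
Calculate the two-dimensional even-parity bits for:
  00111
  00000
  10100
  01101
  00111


Row parities: 10011
Column parities: 11001

Row P: 10011, Col P: 11001, Corner: 1


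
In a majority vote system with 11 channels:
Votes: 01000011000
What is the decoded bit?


Ones: 3 out of 11
Threshold: 6

0 (3/11 voted 1)


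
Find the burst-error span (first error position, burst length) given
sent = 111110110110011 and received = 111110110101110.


XOR: 000000000011101

Burst at position 10, length 5


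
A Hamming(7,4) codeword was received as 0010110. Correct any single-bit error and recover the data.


Syndrome = 0: no error detected

Data: 1110 (no errors)


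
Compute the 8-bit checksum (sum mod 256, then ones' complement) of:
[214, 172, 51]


Sum = 437 mod 256 = 181
Complement = 74

74


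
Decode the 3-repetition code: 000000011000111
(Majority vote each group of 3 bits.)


Groups: 000, 000, 011, 000, 111
Majority votes: 00101

00101


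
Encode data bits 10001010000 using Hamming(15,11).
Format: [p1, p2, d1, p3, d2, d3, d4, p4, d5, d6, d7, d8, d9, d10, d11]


Parity bits: p1=1, p2=0, p3=0, p4=0

101000001010000


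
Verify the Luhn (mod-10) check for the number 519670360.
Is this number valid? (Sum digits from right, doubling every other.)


Luhn sum = 32
32 mod 10 = 2

Invalid (Luhn sum mod 10 = 2)


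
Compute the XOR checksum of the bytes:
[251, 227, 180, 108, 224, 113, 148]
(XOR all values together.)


XOR chain: 251 ^ 227 ^ 180 ^ 108 ^ 224 ^ 113 ^ 148 = 197

197


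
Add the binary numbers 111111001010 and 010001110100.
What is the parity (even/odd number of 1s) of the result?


111111001010 = 4042
010001110100 = 1140
Sum = 5182 = 1010000111110
1s count = 7

odd parity (7 ones in 1010000111110)


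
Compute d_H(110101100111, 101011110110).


XOR: 011110010001
Count of 1s: 6

6


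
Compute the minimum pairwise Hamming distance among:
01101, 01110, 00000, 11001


Comparing all pairs, minimum distance: 2
Can detect 1 errors, correct 0 errors

2


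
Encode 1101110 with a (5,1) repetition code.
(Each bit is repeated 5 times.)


Each bit -> 5 copies

11111111110000011111111111111100000


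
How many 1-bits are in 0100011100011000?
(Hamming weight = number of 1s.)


Counting 1s in 0100011100011000

6


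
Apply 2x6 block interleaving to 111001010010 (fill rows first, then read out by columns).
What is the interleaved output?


Matrix:
  111001
  010010
Read columns: 101110000110

101110000110


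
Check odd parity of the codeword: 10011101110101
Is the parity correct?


Number of 1s: 9

Yes, parity is correct (9 ones)


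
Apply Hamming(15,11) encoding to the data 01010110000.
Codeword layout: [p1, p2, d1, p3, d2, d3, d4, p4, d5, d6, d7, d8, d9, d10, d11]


Parity bits: p1=1, p2=1, p3=0, p4=0

110010100110000


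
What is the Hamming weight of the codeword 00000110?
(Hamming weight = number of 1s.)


Counting 1s in 00000110

2


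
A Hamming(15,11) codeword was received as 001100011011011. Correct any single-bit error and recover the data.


Syndrome = 0: no error detected

Data: 10001011011 (no errors)


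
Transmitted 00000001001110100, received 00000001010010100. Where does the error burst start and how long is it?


XOR: 00000000011100000

Burst at position 9, length 3


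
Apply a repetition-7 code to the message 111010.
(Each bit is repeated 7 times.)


Each bit -> 7 copies

111111111111111111111000000011111110000000


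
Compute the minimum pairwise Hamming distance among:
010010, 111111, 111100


Comparing all pairs, minimum distance: 2
Can detect 1 errors, correct 0 errors

2


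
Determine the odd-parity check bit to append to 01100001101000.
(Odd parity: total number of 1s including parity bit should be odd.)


Number of 1s in data: 5
Parity bit: 0

0


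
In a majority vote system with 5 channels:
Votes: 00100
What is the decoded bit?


Ones: 1 out of 5
Threshold: 3

0 (1/5 voted 1)


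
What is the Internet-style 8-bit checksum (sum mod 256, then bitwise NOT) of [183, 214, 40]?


Sum = 437 mod 256 = 181
Complement = 74

74


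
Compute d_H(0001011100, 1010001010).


XOR: 1011010110
Count of 1s: 6

6


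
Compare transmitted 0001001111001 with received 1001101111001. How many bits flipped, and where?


XOR: 1000100000000

2 error(s) at position(s): 0, 4


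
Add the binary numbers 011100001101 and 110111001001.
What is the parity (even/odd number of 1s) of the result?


011100001101 = 1805
110111001001 = 3529
Sum = 5334 = 1010011010110
1s count = 7

odd parity (7 ones in 1010011010110)


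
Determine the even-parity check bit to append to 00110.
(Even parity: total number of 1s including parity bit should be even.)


Number of 1s in data: 2
Parity bit: 0

0


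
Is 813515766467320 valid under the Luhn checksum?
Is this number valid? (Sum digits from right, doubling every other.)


Luhn sum = 58
58 mod 10 = 8

Invalid (Luhn sum mod 10 = 8)


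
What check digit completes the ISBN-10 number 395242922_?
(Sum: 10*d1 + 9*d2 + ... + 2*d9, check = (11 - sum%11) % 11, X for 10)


Weighted sum: 245
245 mod 11 = 3

Check digit: 8


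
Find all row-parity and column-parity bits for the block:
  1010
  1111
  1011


Row parities: 001
Column parities: 1110

Row P: 001, Col P: 1110, Corner: 1


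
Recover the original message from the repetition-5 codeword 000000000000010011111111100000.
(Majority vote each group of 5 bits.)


Groups: 00000, 00000, 00010, 01111, 11111, 00000
Majority votes: 000110

000110


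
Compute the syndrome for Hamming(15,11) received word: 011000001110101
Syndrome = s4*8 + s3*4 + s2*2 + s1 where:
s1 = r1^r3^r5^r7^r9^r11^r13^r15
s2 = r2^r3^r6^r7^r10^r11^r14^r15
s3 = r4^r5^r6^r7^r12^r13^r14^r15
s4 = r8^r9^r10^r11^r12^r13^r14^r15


s1=1, s2=1, s3=0, s4=1

Syndrome = 11 (error at position 11)


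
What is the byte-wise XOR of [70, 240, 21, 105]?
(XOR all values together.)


XOR chain: 70 ^ 240 ^ 21 ^ 105 = 202

202


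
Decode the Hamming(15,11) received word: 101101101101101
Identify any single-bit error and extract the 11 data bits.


Syndrome = 10: error at position 10

Data: 10111001101 (corrected bit 10)


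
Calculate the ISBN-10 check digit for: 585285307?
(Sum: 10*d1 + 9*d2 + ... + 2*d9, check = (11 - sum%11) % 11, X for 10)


Weighted sum: 275
275 mod 11 = 0

Check digit: 0


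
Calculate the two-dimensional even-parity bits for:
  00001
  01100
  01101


Row parities: 101
Column parities: 00000

Row P: 101, Col P: 00000, Corner: 0


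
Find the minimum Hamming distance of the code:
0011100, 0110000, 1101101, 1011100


Comparing all pairs, minimum distance: 1
Can detect 0 errors, correct 0 errors

1


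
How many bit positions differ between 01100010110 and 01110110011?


XOR: 00010100101
Count of 1s: 4

4


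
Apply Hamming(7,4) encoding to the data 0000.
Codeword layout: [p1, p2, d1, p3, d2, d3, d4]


Parity bits: p1=0, p2=0, p3=0

0000000


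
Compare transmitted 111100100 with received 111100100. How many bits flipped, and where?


XOR: 000000000

0 errors (received matches sent)


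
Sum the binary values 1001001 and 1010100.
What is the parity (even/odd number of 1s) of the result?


1001001 = 73
1010100 = 84
Sum = 157 = 10011101
1s count = 5

odd parity (5 ones in 10011101)


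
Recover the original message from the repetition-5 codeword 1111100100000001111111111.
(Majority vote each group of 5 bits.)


Groups: 11111, 00100, 00000, 11111, 11111
Majority votes: 10011

10011


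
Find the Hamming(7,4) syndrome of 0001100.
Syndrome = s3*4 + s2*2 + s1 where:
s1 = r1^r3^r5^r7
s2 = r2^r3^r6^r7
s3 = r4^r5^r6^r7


s1=1, s2=0, s3=0

Syndrome = 1 (error at position 1)


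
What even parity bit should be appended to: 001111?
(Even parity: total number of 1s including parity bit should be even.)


Number of 1s in data: 4
Parity bit: 0

0


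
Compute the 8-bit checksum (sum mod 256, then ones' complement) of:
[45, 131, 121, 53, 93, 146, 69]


Sum = 658 mod 256 = 146
Complement = 109

109


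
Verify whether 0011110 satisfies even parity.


Number of 1s: 4

Yes, parity is correct (4 ones)


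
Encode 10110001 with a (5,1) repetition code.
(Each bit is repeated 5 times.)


Each bit -> 5 copies

1111100000111111111100000000000000011111


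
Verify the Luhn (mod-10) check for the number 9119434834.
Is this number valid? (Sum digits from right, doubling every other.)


Luhn sum = 58
58 mod 10 = 8

Invalid (Luhn sum mod 10 = 8)


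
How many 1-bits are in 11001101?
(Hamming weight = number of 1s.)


Counting 1s in 11001101

5


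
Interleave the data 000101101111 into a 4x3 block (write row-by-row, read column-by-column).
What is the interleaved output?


Matrix:
  000
  101
  101
  111
Read columns: 011100010111

011100010111


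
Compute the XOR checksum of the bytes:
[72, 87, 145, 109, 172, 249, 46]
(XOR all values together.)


XOR chain: 72 ^ 87 ^ 145 ^ 109 ^ 172 ^ 249 ^ 46 = 152

152


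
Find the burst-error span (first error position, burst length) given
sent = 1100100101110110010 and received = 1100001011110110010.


XOR: 0000101110000000000

Burst at position 4, length 5


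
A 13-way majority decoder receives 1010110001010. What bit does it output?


Ones: 6 out of 13
Threshold: 7

0 (6/13 voted 1)


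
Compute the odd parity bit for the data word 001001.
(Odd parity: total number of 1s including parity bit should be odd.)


Number of 1s in data: 2
Parity bit: 1

1


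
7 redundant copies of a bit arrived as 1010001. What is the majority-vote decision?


Ones: 3 out of 7
Threshold: 4

0 (3/7 voted 1)


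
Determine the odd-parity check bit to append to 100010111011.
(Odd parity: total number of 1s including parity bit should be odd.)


Number of 1s in data: 7
Parity bit: 0

0


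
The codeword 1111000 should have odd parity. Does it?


Number of 1s: 4

No, parity error (4 ones)


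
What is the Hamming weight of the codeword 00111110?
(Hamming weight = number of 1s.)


Counting 1s in 00111110

5


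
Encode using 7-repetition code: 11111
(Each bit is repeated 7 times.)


Each bit -> 7 copies

11111111111111111111111111111111111


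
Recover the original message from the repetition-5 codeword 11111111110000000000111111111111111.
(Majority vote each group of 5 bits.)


Groups: 11111, 11111, 00000, 00000, 11111, 11111, 11111
Majority votes: 1100111

1100111


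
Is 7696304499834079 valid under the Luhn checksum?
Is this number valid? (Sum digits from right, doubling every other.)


Luhn sum = 94
94 mod 10 = 4

Invalid (Luhn sum mod 10 = 4)


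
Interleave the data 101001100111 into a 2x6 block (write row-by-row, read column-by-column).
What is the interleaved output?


Matrix:
  101001
  100111
Read columns: 110010010111

110010010111


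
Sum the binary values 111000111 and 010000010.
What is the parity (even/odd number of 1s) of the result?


111000111 = 455
010000010 = 130
Sum = 585 = 1001001001
1s count = 4

even parity (4 ones in 1001001001)


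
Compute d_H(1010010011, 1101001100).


XOR: 0111011111
Count of 1s: 8

8


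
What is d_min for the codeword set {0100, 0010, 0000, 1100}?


Comparing all pairs, minimum distance: 1
Can detect 0 errors, correct 0 errors

1


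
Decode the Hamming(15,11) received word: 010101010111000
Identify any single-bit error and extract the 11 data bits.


Syndrome = 5: error at position 5

Data: 01100111000 (corrected bit 5)


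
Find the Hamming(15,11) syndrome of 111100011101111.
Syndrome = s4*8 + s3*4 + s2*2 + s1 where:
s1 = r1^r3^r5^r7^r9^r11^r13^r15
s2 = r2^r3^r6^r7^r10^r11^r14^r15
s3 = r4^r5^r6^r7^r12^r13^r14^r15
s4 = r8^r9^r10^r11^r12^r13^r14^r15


s1=1, s2=1, s3=1, s4=1

Syndrome = 15 (error at position 15)


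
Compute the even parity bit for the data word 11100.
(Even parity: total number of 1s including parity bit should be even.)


Number of 1s in data: 3
Parity bit: 1

1


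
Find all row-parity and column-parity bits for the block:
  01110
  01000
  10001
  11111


Row parities: 1101
Column parities: 01000

Row P: 1101, Col P: 01000, Corner: 1


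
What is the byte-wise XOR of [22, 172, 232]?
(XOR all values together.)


XOR chain: 22 ^ 172 ^ 232 = 82

82


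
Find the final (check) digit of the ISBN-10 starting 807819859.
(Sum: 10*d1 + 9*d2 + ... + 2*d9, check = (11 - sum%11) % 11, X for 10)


Weighted sum: 308
308 mod 11 = 0

Check digit: 0


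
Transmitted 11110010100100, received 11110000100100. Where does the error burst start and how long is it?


XOR: 00000010000000

Burst at position 6, length 1


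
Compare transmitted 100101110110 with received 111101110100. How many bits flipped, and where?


XOR: 011000000010

3 error(s) at position(s): 1, 2, 10


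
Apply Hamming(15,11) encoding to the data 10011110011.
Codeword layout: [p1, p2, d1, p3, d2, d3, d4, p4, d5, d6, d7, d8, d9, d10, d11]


Parity bits: p1=1, p2=0, p3=1, p4=1

101100111110011


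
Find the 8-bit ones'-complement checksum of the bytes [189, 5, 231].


Sum = 425 mod 256 = 169
Complement = 86

86


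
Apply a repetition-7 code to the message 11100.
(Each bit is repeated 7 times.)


Each bit -> 7 copies

11111111111111111111100000000000000


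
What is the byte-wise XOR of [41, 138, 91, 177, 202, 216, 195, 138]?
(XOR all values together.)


XOR chain: 41 ^ 138 ^ 91 ^ 177 ^ 202 ^ 216 ^ 195 ^ 138 = 18

18


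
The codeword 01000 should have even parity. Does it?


Number of 1s: 1

No, parity error (1 ones)


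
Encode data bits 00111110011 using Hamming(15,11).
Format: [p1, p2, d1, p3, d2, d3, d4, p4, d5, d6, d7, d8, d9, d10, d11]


Parity bits: p1=0, p2=0, p3=0, p4=1

000001111110011


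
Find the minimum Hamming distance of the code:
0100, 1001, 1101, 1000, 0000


Comparing all pairs, minimum distance: 1
Can detect 0 errors, correct 0 errors

1


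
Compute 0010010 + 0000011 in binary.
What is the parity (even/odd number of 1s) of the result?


0010010 = 18
0000011 = 3
Sum = 21 = 10101
1s count = 3

odd parity (3 ones in 10101)


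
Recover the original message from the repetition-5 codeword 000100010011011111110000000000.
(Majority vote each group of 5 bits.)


Groups: 00010, 00100, 11011, 11111, 00000, 00000
Majority votes: 001100

001100


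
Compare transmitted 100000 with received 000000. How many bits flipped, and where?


XOR: 100000

1 error(s) at position(s): 0


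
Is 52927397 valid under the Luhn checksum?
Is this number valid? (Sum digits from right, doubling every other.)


Luhn sum = 38
38 mod 10 = 8

Invalid (Luhn sum mod 10 = 8)


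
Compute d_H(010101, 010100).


XOR: 000001
Count of 1s: 1

1


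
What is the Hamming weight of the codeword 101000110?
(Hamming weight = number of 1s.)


Counting 1s in 101000110

4


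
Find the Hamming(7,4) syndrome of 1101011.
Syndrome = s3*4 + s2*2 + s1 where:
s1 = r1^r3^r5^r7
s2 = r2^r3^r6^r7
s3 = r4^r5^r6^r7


s1=0, s2=1, s3=1

Syndrome = 6 (error at position 6)


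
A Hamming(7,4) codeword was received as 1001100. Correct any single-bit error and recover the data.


Syndrome = 0: no error detected

Data: 0100 (no errors)


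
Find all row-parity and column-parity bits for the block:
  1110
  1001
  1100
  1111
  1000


Row parities: 10001
Column parities: 1100

Row P: 10001, Col P: 1100, Corner: 0


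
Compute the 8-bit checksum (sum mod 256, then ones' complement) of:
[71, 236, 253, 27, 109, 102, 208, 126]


Sum = 1132 mod 256 = 108
Complement = 147

147


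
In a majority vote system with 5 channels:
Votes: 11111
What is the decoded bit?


Ones: 5 out of 5
Threshold: 3

1 (5/5 voted 1)


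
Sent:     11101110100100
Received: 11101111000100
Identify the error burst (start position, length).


XOR: 00000001100000

Burst at position 7, length 2


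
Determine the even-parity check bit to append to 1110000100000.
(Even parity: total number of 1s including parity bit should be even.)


Number of 1s in data: 4
Parity bit: 0

0


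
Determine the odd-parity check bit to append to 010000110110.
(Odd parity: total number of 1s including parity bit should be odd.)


Number of 1s in data: 5
Parity bit: 0

0


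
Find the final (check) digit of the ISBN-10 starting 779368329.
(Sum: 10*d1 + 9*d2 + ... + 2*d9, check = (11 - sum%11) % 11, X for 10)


Weighted sum: 338
338 mod 11 = 8

Check digit: 3


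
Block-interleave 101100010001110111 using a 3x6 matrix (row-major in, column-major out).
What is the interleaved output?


Matrix:
  101100
  010001
  110111
Read columns: 101011100101001011

101011100101001011


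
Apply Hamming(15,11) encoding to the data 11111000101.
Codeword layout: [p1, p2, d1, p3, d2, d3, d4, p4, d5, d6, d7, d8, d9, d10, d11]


Parity bits: p1=0, p2=0, p3=1, p4=1

001111111000101


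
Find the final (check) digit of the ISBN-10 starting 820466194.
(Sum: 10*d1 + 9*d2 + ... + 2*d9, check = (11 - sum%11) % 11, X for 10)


Weighted sum: 231
231 mod 11 = 0

Check digit: 0


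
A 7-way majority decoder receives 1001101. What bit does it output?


Ones: 4 out of 7
Threshold: 4

1 (4/7 voted 1)


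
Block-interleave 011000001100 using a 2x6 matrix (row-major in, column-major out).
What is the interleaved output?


Matrix:
  011000
  001100
Read columns: 001011010000

001011010000


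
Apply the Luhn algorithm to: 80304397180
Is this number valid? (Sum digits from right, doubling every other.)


Luhn sum = 43
43 mod 10 = 3

Invalid (Luhn sum mod 10 = 3)


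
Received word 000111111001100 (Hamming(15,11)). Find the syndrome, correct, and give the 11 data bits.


Syndrome = 0: no error detected

Data: 01111001100 (no errors)


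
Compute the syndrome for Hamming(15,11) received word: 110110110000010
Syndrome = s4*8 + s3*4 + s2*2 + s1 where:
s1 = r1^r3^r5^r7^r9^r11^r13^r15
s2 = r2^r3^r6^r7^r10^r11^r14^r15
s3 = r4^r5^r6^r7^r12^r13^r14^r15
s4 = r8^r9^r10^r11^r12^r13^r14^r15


s1=1, s2=1, s3=0, s4=0

Syndrome = 3 (error at position 3)


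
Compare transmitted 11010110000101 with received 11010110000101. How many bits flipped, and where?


XOR: 00000000000000

0 errors (received matches sent)


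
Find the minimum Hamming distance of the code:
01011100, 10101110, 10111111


Comparing all pairs, minimum distance: 2
Can detect 1 errors, correct 0 errors

2


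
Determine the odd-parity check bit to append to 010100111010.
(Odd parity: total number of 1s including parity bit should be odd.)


Number of 1s in data: 6
Parity bit: 1

1


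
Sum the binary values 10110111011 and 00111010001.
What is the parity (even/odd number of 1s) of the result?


10110111011 = 1467
00111010001 = 465
Sum = 1932 = 11110001100
1s count = 6

even parity (6 ones in 11110001100)


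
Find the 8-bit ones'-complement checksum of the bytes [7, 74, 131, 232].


Sum = 444 mod 256 = 188
Complement = 67

67


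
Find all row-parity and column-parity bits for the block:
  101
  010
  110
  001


Row parities: 0101
Column parities: 000

Row P: 0101, Col P: 000, Corner: 0


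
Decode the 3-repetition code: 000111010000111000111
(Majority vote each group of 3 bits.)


Groups: 000, 111, 010, 000, 111, 000, 111
Majority votes: 0100101

0100101


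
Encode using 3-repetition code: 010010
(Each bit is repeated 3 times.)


Each bit -> 3 copies

000111000000111000


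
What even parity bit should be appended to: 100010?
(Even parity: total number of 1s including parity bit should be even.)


Number of 1s in data: 2
Parity bit: 0

0


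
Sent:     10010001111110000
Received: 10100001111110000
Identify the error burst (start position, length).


XOR: 00110000000000000

Burst at position 2, length 2


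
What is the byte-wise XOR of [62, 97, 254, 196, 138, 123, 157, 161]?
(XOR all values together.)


XOR chain: 62 ^ 97 ^ 254 ^ 196 ^ 138 ^ 123 ^ 157 ^ 161 = 168

168


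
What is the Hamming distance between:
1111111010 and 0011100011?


XOR: 1100011001
Count of 1s: 5

5


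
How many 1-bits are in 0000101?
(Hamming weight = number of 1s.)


Counting 1s in 0000101

2


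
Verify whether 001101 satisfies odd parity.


Number of 1s: 3

Yes, parity is correct (3 ones)


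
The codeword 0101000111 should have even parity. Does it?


Number of 1s: 5

No, parity error (5 ones)


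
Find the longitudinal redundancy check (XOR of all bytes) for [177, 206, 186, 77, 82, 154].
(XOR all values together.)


XOR chain: 177 ^ 206 ^ 186 ^ 77 ^ 82 ^ 154 = 64

64


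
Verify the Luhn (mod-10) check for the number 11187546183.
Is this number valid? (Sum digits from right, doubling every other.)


Luhn sum = 37
37 mod 10 = 7

Invalid (Luhn sum mod 10 = 7)


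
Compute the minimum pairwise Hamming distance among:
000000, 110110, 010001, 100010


Comparing all pairs, minimum distance: 2
Can detect 1 errors, correct 0 errors

2


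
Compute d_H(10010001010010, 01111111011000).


XOR: 11101110001010
Count of 1s: 8

8


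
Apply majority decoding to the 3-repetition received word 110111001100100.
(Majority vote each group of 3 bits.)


Groups: 110, 111, 001, 100, 100
Majority votes: 11000

11000


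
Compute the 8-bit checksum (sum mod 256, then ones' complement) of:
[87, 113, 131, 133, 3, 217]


Sum = 684 mod 256 = 172
Complement = 83

83


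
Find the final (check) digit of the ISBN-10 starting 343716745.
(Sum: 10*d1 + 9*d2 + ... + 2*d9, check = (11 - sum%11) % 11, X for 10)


Weighted sum: 225
225 mod 11 = 5

Check digit: 6


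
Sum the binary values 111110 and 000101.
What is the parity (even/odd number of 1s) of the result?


111110 = 62
000101 = 5
Sum = 67 = 1000011
1s count = 3

odd parity (3 ones in 1000011)


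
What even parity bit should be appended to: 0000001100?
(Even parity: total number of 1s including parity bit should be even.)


Number of 1s in data: 2
Parity bit: 0

0


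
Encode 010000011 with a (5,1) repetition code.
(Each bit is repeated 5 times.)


Each bit -> 5 copies

000001111100000000000000000000000001111111111


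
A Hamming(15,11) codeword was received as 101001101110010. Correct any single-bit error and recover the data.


Syndrome = 5: error at position 5

Data: 11111110010 (corrected bit 5)


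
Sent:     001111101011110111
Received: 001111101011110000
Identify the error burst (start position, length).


XOR: 000000000000000111

Burst at position 15, length 3


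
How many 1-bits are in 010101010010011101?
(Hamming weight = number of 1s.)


Counting 1s in 010101010010011101

9


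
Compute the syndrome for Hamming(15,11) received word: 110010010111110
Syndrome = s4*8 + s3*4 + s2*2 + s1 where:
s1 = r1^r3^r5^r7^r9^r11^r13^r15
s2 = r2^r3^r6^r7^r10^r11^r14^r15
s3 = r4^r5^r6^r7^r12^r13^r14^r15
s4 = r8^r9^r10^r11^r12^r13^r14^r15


s1=0, s2=0, s3=0, s4=0

Syndrome = 0 (no error)


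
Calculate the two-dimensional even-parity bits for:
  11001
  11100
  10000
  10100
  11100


Row parities: 11101
Column parities: 11101

Row P: 11101, Col P: 11101, Corner: 0


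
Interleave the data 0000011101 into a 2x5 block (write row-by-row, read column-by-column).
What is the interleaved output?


Matrix:
  00000
  11101
Read columns: 0101010001

0101010001


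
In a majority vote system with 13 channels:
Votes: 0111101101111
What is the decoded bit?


Ones: 10 out of 13
Threshold: 7

1 (10/13 voted 1)


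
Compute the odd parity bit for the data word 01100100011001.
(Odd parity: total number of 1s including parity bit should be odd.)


Number of 1s in data: 6
Parity bit: 1

1


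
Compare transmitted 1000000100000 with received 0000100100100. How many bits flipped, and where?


XOR: 1000100000100

3 error(s) at position(s): 0, 4, 10


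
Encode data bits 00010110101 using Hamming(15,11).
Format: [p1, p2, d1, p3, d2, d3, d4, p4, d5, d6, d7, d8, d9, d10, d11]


Parity bits: p1=0, p2=0, p3=1, p4=0

000100100110101


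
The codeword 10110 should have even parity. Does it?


Number of 1s: 3

No, parity error (3 ones)


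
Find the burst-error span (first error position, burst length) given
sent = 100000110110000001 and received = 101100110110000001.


XOR: 001100000000000000

Burst at position 2, length 2


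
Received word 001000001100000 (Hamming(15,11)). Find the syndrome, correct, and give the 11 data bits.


Syndrome = 0: no error detected

Data: 10001100000 (no errors)


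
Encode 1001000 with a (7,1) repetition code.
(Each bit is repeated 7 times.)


Each bit -> 7 copies

1111111000000000000001111111000000000000000000000


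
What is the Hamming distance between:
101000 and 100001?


XOR: 001001
Count of 1s: 2

2


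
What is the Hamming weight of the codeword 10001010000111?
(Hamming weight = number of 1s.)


Counting 1s in 10001010000111

6


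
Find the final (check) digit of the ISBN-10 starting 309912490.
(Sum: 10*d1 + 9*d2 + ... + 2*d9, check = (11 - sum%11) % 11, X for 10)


Weighted sum: 224
224 mod 11 = 4

Check digit: 7


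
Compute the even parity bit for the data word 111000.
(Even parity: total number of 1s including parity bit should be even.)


Number of 1s in data: 3
Parity bit: 1

1


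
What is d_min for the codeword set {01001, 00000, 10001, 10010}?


Comparing all pairs, minimum distance: 2
Can detect 1 errors, correct 0 errors

2


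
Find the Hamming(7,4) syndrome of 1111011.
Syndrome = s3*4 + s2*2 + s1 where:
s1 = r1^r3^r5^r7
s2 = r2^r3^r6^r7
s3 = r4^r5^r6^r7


s1=1, s2=0, s3=1

Syndrome = 5 (error at position 5)


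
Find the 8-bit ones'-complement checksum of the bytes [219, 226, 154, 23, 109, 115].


Sum = 846 mod 256 = 78
Complement = 177

177


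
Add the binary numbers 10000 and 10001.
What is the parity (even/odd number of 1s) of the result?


10000 = 16
10001 = 17
Sum = 33 = 100001
1s count = 2

even parity (2 ones in 100001)


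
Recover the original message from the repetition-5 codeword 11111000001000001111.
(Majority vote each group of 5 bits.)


Groups: 11111, 00000, 10000, 01111
Majority votes: 1001

1001


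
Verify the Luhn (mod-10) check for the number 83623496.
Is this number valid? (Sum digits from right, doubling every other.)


Luhn sum = 40
40 mod 10 = 0

Valid (Luhn sum mod 10 = 0)


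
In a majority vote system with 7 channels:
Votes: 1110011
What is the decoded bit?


Ones: 5 out of 7
Threshold: 4

1 (5/7 voted 1)
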